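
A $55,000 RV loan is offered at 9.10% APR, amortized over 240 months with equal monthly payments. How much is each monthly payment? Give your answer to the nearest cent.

At 9.10% the monthly rate is 0.0075833, so the payment is 55,000 × 0.0075833 / (1 − 1.0075833^−240) = $498.39.

$498.39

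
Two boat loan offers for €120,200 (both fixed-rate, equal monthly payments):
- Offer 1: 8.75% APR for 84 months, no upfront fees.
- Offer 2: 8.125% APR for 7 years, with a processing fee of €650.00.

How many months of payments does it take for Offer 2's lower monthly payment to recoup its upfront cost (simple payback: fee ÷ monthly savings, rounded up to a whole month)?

18 months

Offer 1: at 8.75% the monthly rate is 0.0072917, so the payment is 120,200 × 0.0072917 / (1 − 1.0072917^−84) = €1,918.69.
Offer 2: at 8.125% the monthly rate is 0.0067708, so the payment is 120,200 × 0.0067708 / (1 − 1.0067708^−84) = €1,880.96.
Monthly savings = €1,918.69 − €1,880.96 = €37.73.
Break-even = €650.00 / €37.73 = 17.23 → 18 months.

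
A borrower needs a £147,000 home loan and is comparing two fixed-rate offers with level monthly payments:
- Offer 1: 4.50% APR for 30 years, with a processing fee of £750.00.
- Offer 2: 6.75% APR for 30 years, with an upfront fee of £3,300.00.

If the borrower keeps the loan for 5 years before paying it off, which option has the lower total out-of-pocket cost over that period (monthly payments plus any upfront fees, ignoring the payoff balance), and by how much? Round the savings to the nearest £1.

Offer 1 by £15,067

Offer 1: at 4.50% the monthly rate is 0.0037500, so the payment is 147,000 × 0.0037500 / (1 − 1.0037500^−360) = £744.83.
Offer 2: monthly rate = 6.75%/12 = 0.0056250; payment = 147,000 × 0.0056250 / (1 − (1+0.0056250)^−360) = £953.44.
Over 60 months: Offer 1 costs 60 × £744.83 + £750.00 = £45,439.80; Offer 2 costs 60 × £953.44 + £3,300.00 = £60,506.40.
Offer 1 is cheaper by £60,506.40 − £45,439.80 = £15,066.60.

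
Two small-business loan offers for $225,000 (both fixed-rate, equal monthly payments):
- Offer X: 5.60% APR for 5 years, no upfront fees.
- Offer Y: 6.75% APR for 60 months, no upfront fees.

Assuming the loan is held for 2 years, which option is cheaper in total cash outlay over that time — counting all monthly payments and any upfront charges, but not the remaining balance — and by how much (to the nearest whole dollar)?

Offer X: monthly rate = 5.6%/12 = 0.0046667; payment = 225,000 × 0.0046667 / (1 − (1+0.0046667)^−60) = $4,308.15.
Offer Y: at 6.75% the monthly rate is 0.0056250, so the payment is 225,000 × 0.0056250 / (1 − 1.0056250^−60) = $4,428.78.
Over 24 months: Offer X costs 24 × $4,308.15 = $103,395.60; Offer Y costs 24 × $4,428.78 = $106,290.72.
Offer X is cheaper by $106,290.72 − $103,395.60 = $2,895.12.

Offer X by $2,895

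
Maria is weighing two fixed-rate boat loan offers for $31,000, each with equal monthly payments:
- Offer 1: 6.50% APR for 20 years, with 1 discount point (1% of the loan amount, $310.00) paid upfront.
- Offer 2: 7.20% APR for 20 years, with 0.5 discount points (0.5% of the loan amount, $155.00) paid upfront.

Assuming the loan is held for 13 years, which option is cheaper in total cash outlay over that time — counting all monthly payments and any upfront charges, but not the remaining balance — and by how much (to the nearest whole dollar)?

Offer 1 by $1,865

Offer 1: monthly rate = 6.5%/12 = 0.0054167; payment = 31,000 × 0.0054167 / (1 − (1+0.0054167)^−240) = $231.13.
Offer 2: at 7.20% the monthly rate is 0.0060000, so the payment is 31,000 × 0.0060000 / (1 − 1.0060000^−240) = $244.08.
Over 156 months: Offer 1 costs 156 × $231.13 + $310.00 = $36,366.28; Offer 2 costs 156 × $244.08 + $155.00 = $38,231.48.
Offer 1 is cheaper by $38,231.48 − $36,366.28 = $1,865.20.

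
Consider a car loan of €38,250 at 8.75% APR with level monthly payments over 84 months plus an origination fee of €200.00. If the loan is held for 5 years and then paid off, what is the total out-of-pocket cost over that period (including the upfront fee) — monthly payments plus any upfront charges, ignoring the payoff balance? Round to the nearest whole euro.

At 8.75% the monthly rate is 0.0072917, so the payment is 38,250 × 0.0072917 / (1 − 1.0072917^−84) = €610.57.
Total outlay = 60 × €610.57 + €200.00 = €36,834.20.

€36,834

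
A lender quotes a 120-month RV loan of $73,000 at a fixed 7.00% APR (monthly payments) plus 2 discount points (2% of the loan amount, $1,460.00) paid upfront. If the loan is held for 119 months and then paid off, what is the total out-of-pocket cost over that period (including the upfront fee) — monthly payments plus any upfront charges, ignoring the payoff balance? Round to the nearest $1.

At 7.00% the monthly rate is 0.0058333, so the payment is 73,000 × 0.0058333 / (1 − 1.0058333^−120) = $847.59.
Total outlay = 119 × $847.59 + $1,460.00 = $102,323.21.

$102,323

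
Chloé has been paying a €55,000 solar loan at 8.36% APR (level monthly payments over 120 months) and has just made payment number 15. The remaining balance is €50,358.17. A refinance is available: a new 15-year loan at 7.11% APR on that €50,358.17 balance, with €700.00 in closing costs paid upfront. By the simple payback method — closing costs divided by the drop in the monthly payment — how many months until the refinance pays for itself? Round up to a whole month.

4 months

Current payment = 55,000 × 8.36%/12 / (1 − (1+0.0069667)^−120) = €677.81.
Refinanced payment = 50,358.17 × 0.0059250 / (1 − (1+0.0059250)^−180) = €455.74.
Monthly savings = €677.81 − €455.74 = €222.07.
Break-even = €700.00 / €222.07 = 3.15 → 4 months.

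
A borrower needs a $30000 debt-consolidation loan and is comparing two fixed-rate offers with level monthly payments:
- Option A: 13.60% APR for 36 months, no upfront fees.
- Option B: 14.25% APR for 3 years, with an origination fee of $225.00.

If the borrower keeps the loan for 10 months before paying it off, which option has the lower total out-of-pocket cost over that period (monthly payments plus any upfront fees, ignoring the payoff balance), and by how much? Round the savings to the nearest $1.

Option A by $320

Option A: at 13.60% the monthly rate is 0.0113333, so the payment is 30,000 × 0.0113333 / (1 − 1.0113333^−36) = $1,019.51.
Option B: at 14.25% the monthly rate is 0.0118750, so the payment is 30,000 × 0.0118750 / (1 − 1.0118750^−36) = $1,028.98.
Over 10 months: Option A costs 10 × $1,019.51 = $10,195.10; Option B costs 10 × $1,028.98 + $225.00 = $10,514.80.
Option A is cheaper by $10,514.80 − $10,195.10 = $319.70.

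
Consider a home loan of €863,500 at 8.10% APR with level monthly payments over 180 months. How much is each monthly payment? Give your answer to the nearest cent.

Monthly rate = 8.1%/12 = 0.0067500; payment = 863,500 × 0.0067500 / (1 − (1+0.0067500)^−180) = €8,301.98.

€8,301.98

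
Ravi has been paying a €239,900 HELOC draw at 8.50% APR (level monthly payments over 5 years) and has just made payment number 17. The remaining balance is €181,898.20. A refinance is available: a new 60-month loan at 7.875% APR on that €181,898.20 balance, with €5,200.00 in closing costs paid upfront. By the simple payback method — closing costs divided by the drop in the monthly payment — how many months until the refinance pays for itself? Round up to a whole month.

Current payment = 239,900 × 8.5%/12 / (1 − (1+0.0070833)^−60) = €4,921.92.
Refinanced payment = 181,898.20 × 0.0065625 / (1 − (1+0.0065625)^−60) = €3,677.37.
Monthly savings = €4,921.92 − €3,677.37 = €1,244.55.
Break-even = €5,200.00 / €1,244.55 = 4.18 → 5 months.

5 months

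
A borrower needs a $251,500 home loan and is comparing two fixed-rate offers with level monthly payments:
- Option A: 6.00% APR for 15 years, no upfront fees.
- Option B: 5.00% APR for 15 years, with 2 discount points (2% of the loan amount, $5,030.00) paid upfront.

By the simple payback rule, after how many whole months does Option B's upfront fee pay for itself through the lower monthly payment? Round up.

38 months

Option A: monthly rate = 6%/12 = 0.0050000; payment = 251,500 × 0.0050000 / (1 − (1+0.0050000)^−180) = $2,122.30.
Option B: at 5.00% the monthly rate is 0.0041667, so the payment is 251,500 × 0.0041667 / (1 − 1.0041667^−180) = $1,988.85.
Monthly savings = $2,122.30 − $1,988.85 = $133.45.
Break-even = $5,030.00 / $133.45 = 37.69 → 38 months.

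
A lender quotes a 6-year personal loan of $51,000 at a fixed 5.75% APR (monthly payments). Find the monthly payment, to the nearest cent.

Monthly rate = 5.75%/12 = 0.0047917; payment = 51,000 × 0.0047917 / (1 − (1+0.0047917)^−72) = $839.21.

$839.21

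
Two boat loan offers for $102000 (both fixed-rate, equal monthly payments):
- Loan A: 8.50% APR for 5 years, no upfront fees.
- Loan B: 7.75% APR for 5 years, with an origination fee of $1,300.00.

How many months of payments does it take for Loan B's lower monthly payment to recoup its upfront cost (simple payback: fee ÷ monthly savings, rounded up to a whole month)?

36 months

Loan A: monthly rate = 8.5%/12 = 0.0070833; payment = 102,000 × 0.0070833 / (1 − (1+0.0070833)^−60) = $2,092.69.
Loan B: monthly rate = 7.75%/12 = 0.0064583; payment = 102,000 × 0.0064583 / (1 − (1+0.0064583)^−60) = $2,056.01.
Monthly savings = $2,092.69 − $2,056.01 = $36.68.
Break-even = $1,300.00 / $36.68 = 35.44 → 36 months.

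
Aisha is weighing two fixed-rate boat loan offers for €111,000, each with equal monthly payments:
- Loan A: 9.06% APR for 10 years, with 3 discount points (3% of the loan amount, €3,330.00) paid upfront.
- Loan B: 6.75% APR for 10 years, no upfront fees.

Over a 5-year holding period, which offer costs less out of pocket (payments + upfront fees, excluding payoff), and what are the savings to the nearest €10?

Loan A: monthly rate = 9.06%/12 = 0.0075500; payment = 111,000 × 0.0075500 / (1 − (1+0.0075500)^−120) = €1,409.71.
Loan B: at 6.75% the monthly rate is 0.0056250, so the payment is 111,000 × 0.0056250 / (1 − 1.0056250^−120) = €1,274.55.
Over 60 months: Loan A costs 60 × €1,409.71 + €3,330.00 = €87,912.60; Loan B costs 60 × €1,274.55 = €76,473.00.
Loan B is cheaper by €87,912.60 − €76,473.00 = €11,439.60.

Loan B by €11,440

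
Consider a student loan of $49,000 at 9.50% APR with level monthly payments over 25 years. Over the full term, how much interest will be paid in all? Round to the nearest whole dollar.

$79,433

At 9.50% the monthly rate is 0.0079167, so the payment is 49,000 × 0.0079167 / (1 − 1.0079167^−300) = $428.11.
Total paid = 300 × $428.11 = $128,433.00; interest = $128,433.00 − $49,000 = $79,433.00.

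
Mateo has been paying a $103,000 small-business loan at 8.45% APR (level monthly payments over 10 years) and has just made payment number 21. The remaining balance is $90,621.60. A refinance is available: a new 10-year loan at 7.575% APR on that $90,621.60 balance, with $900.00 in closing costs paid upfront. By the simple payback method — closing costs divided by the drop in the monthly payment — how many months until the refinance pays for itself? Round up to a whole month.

5 months

Current payment = 103,000 × 8.45%/12 / (1 − (1+0.0070417)^−120) = $1,274.30.
Refinanced payment = 90,621.60 × 0.0063125 / (1 − (1+0.0063125)^−120) = $1,079.25.
Monthly savings = $1,274.30 − $1,079.25 = $195.05.
Break-even = $900.00 / $195.05 = 4.61 → 5 months.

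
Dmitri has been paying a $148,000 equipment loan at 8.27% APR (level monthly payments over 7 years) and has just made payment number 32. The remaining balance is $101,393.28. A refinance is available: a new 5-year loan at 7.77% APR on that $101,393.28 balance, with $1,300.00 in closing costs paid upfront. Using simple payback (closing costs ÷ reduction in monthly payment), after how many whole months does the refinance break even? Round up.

Current payment = 148,000 × 8.27%/12 / (1 − (1+0.0068917)^−84) = $2,326.72.
Refinanced payment = 101,393.28 × 0.0064750 / (1 − (1+0.0064750)^−60) = $2,044.75.
Monthly savings = $2,326.72 − $2,044.75 = $281.97.
Break-even = $1,300.00 / $281.97 = 4.61 → 5 months.

5 months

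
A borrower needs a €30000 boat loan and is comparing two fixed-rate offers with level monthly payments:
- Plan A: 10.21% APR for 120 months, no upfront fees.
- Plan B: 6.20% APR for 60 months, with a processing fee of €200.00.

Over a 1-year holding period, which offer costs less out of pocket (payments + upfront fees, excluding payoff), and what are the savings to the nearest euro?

Plan A by €2,394

Plan A: at 10.21% the monthly rate is 0.0085083, so the payment is 30,000 × 0.0085083 / (1 − 1.0085083^−120) = €399.95.
Plan B: monthly rate = 6.2%/12 = 0.0051667; payment = 30,000 × 0.0051667 / (1 − (1+0.0051667)^−60) = €582.78.
Over 12 months: Plan A costs 12 × €399.95 = €4,799.40; Plan B costs 12 × €582.78 + €200.00 = €7,193.36.
Plan A is cheaper by €7,193.36 − €4,799.40 = €2,393.96.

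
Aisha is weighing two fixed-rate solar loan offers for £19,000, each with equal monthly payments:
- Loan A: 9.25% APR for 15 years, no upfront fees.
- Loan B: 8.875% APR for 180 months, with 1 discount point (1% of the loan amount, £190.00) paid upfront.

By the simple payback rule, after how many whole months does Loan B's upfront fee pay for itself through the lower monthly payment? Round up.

Loan A: at 9.25% the monthly rate is 0.0077083, so the payment is 19,000 × 0.0077083 / (1 − 1.0077083^−180) = £195.55.
Loan B: at 8.875% the monthly rate is 0.0073958, so the payment is 19,000 × 0.0073958 / (1 − 1.0073958^−180) = £191.30.
Monthly savings = £195.55 − £191.30 = £4.25.
Break-even = £190.00 / £4.25 = 44.71 → 45 months.

45 months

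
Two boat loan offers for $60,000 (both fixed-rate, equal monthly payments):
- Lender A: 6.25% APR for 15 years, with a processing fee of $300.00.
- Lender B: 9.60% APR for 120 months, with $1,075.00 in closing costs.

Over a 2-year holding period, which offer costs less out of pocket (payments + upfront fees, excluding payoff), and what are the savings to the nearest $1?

Lender A by $7,140

Lender A: monthly rate = 6.25%/12 = 0.0052083; payment = 60,000 × 0.0052083 / (1 − (1+0.0052083)^−180) = $514.45.
Lender B: at 9.60% the monthly rate is 0.0080000, so the payment is 60,000 × 0.0080000 / (1 − 1.0080000^−120) = $779.67.
Over 24 months: Lender A costs 24 × $514.45 + $300.00 = $12,646.80; Lender B costs 24 × $779.67 + $1,075.00 = $19,787.08.
Lender A is cheaper by $19,787.08 − $12,646.80 = $7,140.28.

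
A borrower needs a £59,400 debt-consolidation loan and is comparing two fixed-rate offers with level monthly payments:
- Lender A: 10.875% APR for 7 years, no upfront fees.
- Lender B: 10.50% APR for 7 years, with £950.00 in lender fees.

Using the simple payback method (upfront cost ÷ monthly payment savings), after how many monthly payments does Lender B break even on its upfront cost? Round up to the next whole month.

Lender A: at 10.875% the monthly rate is 0.0090625, so the payment is 59,400 × 0.0090625 / (1 − 1.0090625^−84) = £1,013.17.
Lender B: at 10.50% the monthly rate is 0.0087500, so the payment is 59,400 × 0.0087500 / (1 − 1.0087500^−84) = £1,001.52.
Monthly savings = £1,013.17 − £1,001.52 = £11.65.
Break-even = £950.00 / £11.65 = 81.55 → 82 months.

82 months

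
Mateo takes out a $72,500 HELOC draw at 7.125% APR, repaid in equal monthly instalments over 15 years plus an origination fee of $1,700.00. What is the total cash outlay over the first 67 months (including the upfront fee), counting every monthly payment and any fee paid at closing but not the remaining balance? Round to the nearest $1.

$45,701

Monthly rate = 7.125%/12 = 0.0059375; payment = 72,500 × 0.0059375 / (1 − (1+0.0059375)^−180) = $656.73.
Total outlay = 67 × $656.73 + $1,700.00 = $45,700.91.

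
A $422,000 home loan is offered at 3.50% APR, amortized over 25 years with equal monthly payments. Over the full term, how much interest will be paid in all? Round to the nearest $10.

Monthly rate = 3.5%/12 = 0.0029167; payment = 422,000 × 0.0029167 / (1 − (1+0.0029167)^−300) = $2,112.63.
Total paid = 300 × $2,112.63 = $633,789.00; interest = $633,789.00 − $422,000 = $211,789.00.

$211,790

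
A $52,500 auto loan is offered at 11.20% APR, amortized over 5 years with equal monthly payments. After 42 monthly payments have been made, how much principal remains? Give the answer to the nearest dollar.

With monthly rate i = 11.2%/12 = 0.0093333, the balance after k of n payments is P · [(1+i)^n − (1+i)^k] / [(1+i)^n − 1].
(1+0.0093333)^60 = 1.74613158 and (1+0.0093333)^42 = 1.47724958, so the balance is 52,500 × (1.74613158 − 1.47724958) / (1.74613158 − 1) = $18,919.32.

$18,919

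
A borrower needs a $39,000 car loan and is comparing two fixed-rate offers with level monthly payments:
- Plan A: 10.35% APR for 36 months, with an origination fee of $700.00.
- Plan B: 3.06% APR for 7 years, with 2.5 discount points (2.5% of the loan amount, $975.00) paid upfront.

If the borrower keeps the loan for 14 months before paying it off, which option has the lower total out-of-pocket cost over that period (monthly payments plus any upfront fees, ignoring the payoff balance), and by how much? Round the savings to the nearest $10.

Plan B by $10,200

Plan A: monthly rate = 10.35%/12 = 0.0086250; payment = 39,000 × 0.0086250 / (1 − (1+0.0086250)^−36) = $1,264.84.
Plan B: monthly rate = 3.06%/12 = 0.0025500; payment = 39,000 × 0.0025500 / (1 − (1+0.0025500)^−84) = $516.37.
Over 14 months: Plan A costs 14 × $1,264.84 + $700.00 = $18,407.76; Plan B costs 14 × $516.37 + $975.00 = $8,204.18.
Plan B is cheaper by $18,407.76 − $8,204.18 = $10,203.58.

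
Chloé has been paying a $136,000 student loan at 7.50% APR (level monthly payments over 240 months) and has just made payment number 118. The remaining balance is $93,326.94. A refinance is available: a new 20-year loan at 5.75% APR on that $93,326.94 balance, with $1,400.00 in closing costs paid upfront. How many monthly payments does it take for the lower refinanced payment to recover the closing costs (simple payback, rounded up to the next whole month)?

4 months

Current payment = 136,000 × 7.5%/12 / (1 − (1+0.0062500)^−240) = $1,095.61.
Refinanced payment = 93,326.94 × 0.0047917 / (1 − (1+0.0047917)^−240) = $655.23.
Monthly savings = $1,095.61 − $655.23 = $440.38.
Break-even = $1,400.00 / $440.38 = 3.18 → 4 months.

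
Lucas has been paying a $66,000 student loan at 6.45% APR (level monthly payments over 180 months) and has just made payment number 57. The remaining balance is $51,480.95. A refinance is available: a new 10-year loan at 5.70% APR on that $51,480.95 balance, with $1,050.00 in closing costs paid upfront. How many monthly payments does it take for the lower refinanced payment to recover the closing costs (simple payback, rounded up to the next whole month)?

113 months

Current payment = 66,000 × 6.45%/12 / (1 − (1+0.0053750)^−180) = $573.12.
Refinanced payment = 51,480.95 × 0.0047500 / (1 − (1+0.0047500)^−120) = $563.82.
Monthly savings = $573.12 − $563.82 = $9.30.
Break-even = $1,050.00 / $9.30 = 112.90 → 113 months.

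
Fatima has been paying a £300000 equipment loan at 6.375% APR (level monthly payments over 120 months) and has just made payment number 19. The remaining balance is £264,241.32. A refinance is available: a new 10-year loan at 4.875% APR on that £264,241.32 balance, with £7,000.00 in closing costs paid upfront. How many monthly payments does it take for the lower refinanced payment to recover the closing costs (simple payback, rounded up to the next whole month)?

12 months

Current payment = 300,000 × 6.375%/12 / (1 − (1+0.0053125)^−120) = £3,387.39.
Refinanced payment = 264,241.32 × 0.0040625 / (1 − (1+0.0040625)^−120) = £2,786.57.
Monthly savings = £3,387.39 − £2,786.57 = £600.82.
Break-even = £7,000.00 / £600.82 = 11.65 → 12 months.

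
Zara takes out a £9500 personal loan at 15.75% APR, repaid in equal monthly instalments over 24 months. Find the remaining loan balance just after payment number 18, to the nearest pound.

With monthly rate i = 15.75%/12 = 0.0131250, the balance after k of n payments is P · [(1+i)^n − (1+i)^k] / [(1+i)^n − 1].
(1+0.0131250)^24 = 1.36745415 and (1+0.0131250)^18 = 1.26454585, so the balance is 9,500 × (1.36745415 − 1.26454585) / (1.36745415 − 1) = £2,660.55.

£2,661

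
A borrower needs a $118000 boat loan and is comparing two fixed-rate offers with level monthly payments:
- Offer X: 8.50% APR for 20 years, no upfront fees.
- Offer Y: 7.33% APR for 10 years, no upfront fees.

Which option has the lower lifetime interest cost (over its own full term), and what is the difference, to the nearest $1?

Offer Y by $78,940

Offer X: monthly rate = 8.5%/12 = 0.0070833; payment = 118,000 × 0.0070833 / (1 − (1+0.0070833)^−240) = $1,024.03.
Total interest on Offer X = 240 × $1,024.03 − $118,000 = $127,767.20.
Offer Y: monthly rate = 7.33%/12 = 0.0061083; payment = 118,000 × 0.0061083 / (1 − (1+0.0061083)^−120) = $1,390.23.
Total interest on Offer Y = 120 × $1,390.23 − $118,000 = $48,827.60.
Offer Y is lower by $78,939.60.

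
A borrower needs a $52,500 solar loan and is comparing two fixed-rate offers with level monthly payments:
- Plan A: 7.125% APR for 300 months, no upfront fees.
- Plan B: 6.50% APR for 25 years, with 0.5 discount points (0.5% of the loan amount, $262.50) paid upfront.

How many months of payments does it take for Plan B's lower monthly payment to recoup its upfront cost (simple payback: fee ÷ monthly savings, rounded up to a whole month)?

13 months

Plan A: monthly rate = 7.125%/12 = 0.0059375; payment = 52,500 × 0.0059375 / (1 − (1+0.0059375)^−300) = $375.26.
Plan B: monthly rate = 6.5%/12 = 0.0054167; payment = 52,500 × 0.0054167 / (1 − (1+0.0054167)^−300) = $354.48.
Monthly savings = $375.26 − $354.48 = $20.78.
Break-even = $262.50 / $20.78 = 12.63 → 13 months.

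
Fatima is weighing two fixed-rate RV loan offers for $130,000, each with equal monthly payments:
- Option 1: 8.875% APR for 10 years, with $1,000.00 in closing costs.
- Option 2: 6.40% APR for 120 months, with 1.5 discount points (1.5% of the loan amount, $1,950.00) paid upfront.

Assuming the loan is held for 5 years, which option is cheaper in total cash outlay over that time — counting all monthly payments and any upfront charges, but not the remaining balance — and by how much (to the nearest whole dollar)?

Option 1: at 8.875% the monthly rate is 0.0073958, so the payment is 130,000 × 0.0073958 / (1 − 1.0073958^−120) = $1,638.00.
Option 2: monthly rate = 6.4%/12 = 0.0053333; payment = 130,000 × 0.0053333 / (1 − (1+0.0053333)^−120) = $1,469.52.
Over 60 months: Option 1 costs 60 × $1,638.00 + $1,000.00 = $99,280.00; Option 2 costs 60 × $1,469.52 + $1,950.00 = $90,121.20.
Option 2 is cheaper by $99,280.00 − $90,121.20 = $9,158.80.

Option 2 by $9,159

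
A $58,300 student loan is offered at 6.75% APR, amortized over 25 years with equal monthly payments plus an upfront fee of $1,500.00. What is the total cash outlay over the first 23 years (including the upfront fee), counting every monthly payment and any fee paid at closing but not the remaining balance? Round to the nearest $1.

At 6.75% the monthly rate is 0.0056250, so the payment is 58,300 × 0.0056250 / (1 − 1.0056250^−300) = $402.80.
Total outlay = 276 × $402.80 + $1,500.00 = $112,672.80.

$112,673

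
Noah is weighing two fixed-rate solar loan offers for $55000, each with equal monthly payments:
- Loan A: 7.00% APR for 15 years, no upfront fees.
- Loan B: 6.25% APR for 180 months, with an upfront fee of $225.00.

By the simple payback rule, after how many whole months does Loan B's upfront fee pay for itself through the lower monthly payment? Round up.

Loan A: monthly rate = 7%/12 = 0.0058333; payment = 55,000 × 0.0058333 / (1 − (1+0.0058333)^−180) = $494.36.
Loan B: at 6.25% the monthly rate is 0.0052083, so the payment is 55,000 × 0.0052083 / (1 − 1.0052083^−180) = $471.58.
Monthly savings = $494.36 − $471.58 = $22.78.
Break-even = $225.00 / $22.78 = 9.88 → 10 months.

10 months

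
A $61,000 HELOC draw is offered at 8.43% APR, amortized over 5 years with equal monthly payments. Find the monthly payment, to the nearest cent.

$1,249.45

At 8.43% the monthly rate is 0.0070250, so the payment is 61,000 × 0.0070250 / (1 − 1.0070250^−60) = $1,249.45.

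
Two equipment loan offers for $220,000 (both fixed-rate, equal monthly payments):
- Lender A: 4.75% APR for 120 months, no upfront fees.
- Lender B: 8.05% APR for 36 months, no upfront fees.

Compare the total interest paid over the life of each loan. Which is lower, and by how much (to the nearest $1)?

Lender A: monthly rate = 4.75%/12 = 0.0039583; payment = 220,000 × 0.0039583 / (1 − (1+0.0039583)^−120) = $2,306.65.
Total interest on Lender A = 120 × $2,306.65 − $220,000 = $56,798.00.
Lender B: monthly rate = 8.05%/12 = 0.0067083; payment = 220,000 × 0.0067083 / (1 − (1+0.0067083)^−36) = $6,899.08.
Total interest on Lender B = 36 × $6,899.08 − $220,000 = $28,366.88.
Lender B is lower by $28,431.12.

Lender B by $28,431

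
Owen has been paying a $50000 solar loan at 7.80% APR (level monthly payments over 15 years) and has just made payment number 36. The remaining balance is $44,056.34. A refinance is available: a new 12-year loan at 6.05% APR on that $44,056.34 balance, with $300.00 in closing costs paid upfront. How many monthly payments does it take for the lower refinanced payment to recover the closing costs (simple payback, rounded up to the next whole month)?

8 months

Current payment = 50,000 × 7.8%/12 / (1 − (1+0.0065000)^−180) = $472.07.
Refinanced payment = 44,056.34 × 0.0050417 / (1 − (1+0.0050417)^−144) = $431.06.
Monthly savings = $472.07 − $431.06 = $41.01.
Break-even = $300.00 / $41.01 = 7.32 → 8 months.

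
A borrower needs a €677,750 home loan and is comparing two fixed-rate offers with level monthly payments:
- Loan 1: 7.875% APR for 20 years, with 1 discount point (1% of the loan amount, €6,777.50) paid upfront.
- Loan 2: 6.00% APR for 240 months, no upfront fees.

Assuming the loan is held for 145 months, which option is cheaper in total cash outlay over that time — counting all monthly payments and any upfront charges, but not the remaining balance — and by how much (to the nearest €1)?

Loan 2 by €117,086

Loan 1: monthly rate = 7.875%/12 = 0.0065625; payment = 677,750 × 0.0065625 / (1 − (1+0.0065625)^−240) = €5,616.36.
Loan 2: monthly rate = 6%/12 = 0.0050000; payment = 677,750 × 0.0050000 / (1 − (1+0.0050000)^−240) = €4,855.61.
Over 145 months: Loan 1 costs 145 × €5,616.36 + €6,777.50 = €821,149.70; Loan 2 costs 145 × €4,855.61 = €704,063.45.
Loan 2 is cheaper by €821,149.70 − €704,063.45 = €117,086.25.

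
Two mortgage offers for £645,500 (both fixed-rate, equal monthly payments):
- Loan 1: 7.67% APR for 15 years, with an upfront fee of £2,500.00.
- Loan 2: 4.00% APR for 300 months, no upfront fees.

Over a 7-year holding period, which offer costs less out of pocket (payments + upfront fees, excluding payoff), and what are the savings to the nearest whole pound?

Loan 2 by £224,193

Loan 1: monthly rate = 7.67%/12 = 0.0063917; payment = 645,500 × 0.0063917 / (1 − (1+0.0063917)^−180) = £6,046.39.
Loan 2: at 4.00% the monthly rate is 0.0033333, so the payment is 645,500 × 0.0033333 / (1 − 1.0033333^−300) = £3,407.19.
Over 84 months: Loan 1 costs 84 × £6,046.39 + £2,500.00 = £510,396.76; Loan 2 costs 84 × £3,407.19 = £286,203.96.
Loan 2 is cheaper by £510,396.76 − £286,203.96 = £224,192.80.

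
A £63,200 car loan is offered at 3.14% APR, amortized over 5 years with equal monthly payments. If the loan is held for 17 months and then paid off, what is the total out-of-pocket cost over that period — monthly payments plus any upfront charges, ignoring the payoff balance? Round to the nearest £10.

£19,370

Monthly rate = 3.14%/12 = 0.0026167; payment = 63,200 × 0.0026167 / (1 − (1+0.0026167)^−60) = £1,139.56.
Total outlay = 17 × £1,139.56 = £19,372.52.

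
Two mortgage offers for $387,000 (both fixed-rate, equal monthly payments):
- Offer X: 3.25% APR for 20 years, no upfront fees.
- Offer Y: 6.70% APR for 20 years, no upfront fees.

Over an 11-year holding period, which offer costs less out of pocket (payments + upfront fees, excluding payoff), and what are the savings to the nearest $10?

Offer X: at 3.25% the monthly rate is 0.0027083, so the payment is 387,000 × 0.0027083 / (1 − 1.0027083^−240) = $2,195.05.
Offer Y: at 6.70% the monthly rate is 0.0055833, so the payment is 387,000 × 0.0055833 / (1 − 1.0055833^−240) = $2,931.12.
Over 132 months: Offer X costs 132 × $2,195.05 = $289,746.60; Offer Y costs 132 × $2,931.12 = $386,907.84.
Offer X is cheaper by $386,907.84 − $289,746.60 = $97,161.24.

Offer X by $97,160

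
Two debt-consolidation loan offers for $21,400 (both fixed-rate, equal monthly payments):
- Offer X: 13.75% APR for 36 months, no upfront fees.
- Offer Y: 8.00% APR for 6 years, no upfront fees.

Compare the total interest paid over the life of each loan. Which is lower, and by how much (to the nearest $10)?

Offer X by $780

Offer X: monthly rate = 13.75%/12 = 0.0114583; payment = 21,400 × 0.0114583 / (1 − (1+0.0114583)^−36) = $728.81.
Total interest on Offer X = 36 × $728.81 − $21,400 = $4,837.16.
Offer Y: monthly rate = 8%/12 = 0.0066667; payment = 21,400 × 0.0066667 / (1 − (1+0.0066667)^−72) = $375.21.
Total interest on Offer Y = 72 × $375.21 − $21,400 = $5,615.12.
Offer X is lower by $777.96.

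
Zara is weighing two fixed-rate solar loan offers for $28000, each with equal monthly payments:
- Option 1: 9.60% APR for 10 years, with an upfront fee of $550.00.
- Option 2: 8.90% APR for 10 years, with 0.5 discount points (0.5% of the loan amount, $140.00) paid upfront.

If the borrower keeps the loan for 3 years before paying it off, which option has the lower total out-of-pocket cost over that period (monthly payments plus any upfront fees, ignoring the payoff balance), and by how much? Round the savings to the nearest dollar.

Option 1: at 9.60% the monthly rate is 0.0080000, so the payment is 28,000 × 0.0080000 / (1 − 1.0080000^−120) = $363.85.
Option 2: at 8.90% the monthly rate is 0.0074167, so the payment is 28,000 × 0.0074167 / (1 − 1.0074167^−120) = $353.18.
Over 36 months: Option 1 costs 36 × $363.85 + $550.00 = $13,648.60; Option 2 costs 36 × $353.18 + $140.00 = $12,854.48.
Option 2 is cheaper by $13,648.60 − $12,854.48 = $794.12.

Option 2 by $794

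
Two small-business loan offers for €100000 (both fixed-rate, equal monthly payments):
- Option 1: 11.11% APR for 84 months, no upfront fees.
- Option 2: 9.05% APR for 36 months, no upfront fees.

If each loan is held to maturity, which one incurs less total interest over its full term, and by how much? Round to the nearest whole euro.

Option 1: at 11.11% the monthly rate is 0.0092583, so the payment is 100,000 × 0.0092583 / (1 − 1.0092583^−84) = €1,718.03.
Total interest on Option 1 = 84 × €1,718.03 − €100,000 = €44,314.52.
Option 2: at 9.05% the monthly rate is 0.0075417, so the payment is 100,000 × 0.0075417 / (1 − 1.0075417^−36) = €3,182.30.
Total interest on Option 2 = 36 × €3,182.30 − €100,000 = €14,562.80.
Option 2 is lower by €29,751.72.

Option 2 by €29,752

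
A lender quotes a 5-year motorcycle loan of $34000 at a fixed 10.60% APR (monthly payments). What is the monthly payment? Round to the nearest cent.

$732.48

Monthly rate = 10.6%/12 = 0.0088333; payment = 34,000 × 0.0088333 / (1 − (1+0.0088333)^−60) = $732.48.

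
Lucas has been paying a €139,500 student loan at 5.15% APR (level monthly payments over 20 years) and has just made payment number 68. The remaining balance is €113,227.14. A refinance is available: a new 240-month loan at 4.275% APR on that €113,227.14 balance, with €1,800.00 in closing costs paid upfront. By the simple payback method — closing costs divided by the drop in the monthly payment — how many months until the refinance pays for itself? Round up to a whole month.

Current payment = 139,500 × 5.15%/12 / (1 − (1+0.0042917)^−240) = €932.24.
Refinanced payment = 113,227.14 × 0.0035625 / (1 − (1+0.0035625)^−240) = €702.65.
Monthly savings = €932.24 − €702.65 = €229.59.
Break-even = €1,800.00 / €229.59 = 7.84 → 8 months.

8 months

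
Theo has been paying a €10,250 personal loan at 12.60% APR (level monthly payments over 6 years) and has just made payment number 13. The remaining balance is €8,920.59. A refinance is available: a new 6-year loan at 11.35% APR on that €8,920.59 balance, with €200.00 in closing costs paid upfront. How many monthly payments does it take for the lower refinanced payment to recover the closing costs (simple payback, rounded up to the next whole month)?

7 months

Current payment = 10,250 × 12.6%/12 / (1 − (1+0.0105000)^−72) = €203.60.
Refinanced payment = 8,920.59 × 0.0094583 / (1 − (1+0.0094583)^−72) = €171.40.
Monthly savings = €203.60 − €171.40 = €32.20.
Break-even = €200.00 / €32.20 = 6.21 → 7 months.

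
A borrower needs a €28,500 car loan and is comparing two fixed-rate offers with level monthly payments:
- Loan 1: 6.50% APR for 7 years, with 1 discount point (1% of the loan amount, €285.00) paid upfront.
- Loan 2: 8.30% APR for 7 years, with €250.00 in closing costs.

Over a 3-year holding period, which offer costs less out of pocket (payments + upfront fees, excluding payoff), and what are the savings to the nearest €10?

Loan 1: at 6.50% the monthly rate is 0.0054167, so the payment is 28,500 × 0.0054167 / (1 − 1.0054167^−84) = €423.21.
Loan 2: at 8.30% the monthly rate is 0.0069167, so the payment is 28,500 × 0.0069167 / (1 − 1.0069167^−84) = €448.48.
Over 36 months: Loan 1 costs 36 × €423.21 + €285.00 = €15,520.56; Loan 2 costs 36 × €448.48 + €250.00 = €16,395.28.
Loan 1 is cheaper by €16,395.28 − €15,520.56 = €874.72.

Loan 1 by €870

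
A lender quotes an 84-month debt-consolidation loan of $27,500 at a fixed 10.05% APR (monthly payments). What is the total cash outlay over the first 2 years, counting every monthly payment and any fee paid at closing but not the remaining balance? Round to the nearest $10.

$10,970

At 10.05% the monthly rate is 0.0083750, so the payment is 27,500 × 0.0083750 / (1 − 1.0083750^−84) = $457.24.
Total outlay = 24 × $457.24 = $10,973.76.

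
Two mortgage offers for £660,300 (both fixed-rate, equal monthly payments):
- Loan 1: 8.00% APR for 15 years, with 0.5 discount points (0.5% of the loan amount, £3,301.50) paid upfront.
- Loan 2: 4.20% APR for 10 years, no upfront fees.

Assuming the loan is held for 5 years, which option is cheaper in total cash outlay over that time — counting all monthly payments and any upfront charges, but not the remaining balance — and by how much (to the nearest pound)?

Loan 1: monthly rate = 8%/12 = 0.0066667; payment = 660,300 × 0.0066667 / (1 − (1+0.0066667)^−180) = £6,310.17.
Loan 2: monthly rate = 4.2%/12 = 0.0035000; payment = 660,300 × 0.0035000 / (1 − (1+0.0035000)^−120) = £6,748.16.
Over 60 months: Loan 1 costs 60 × £6,310.17 + £3,301.50 = £381,911.70; Loan 2 costs 60 × £6,748.16 = £404,889.60.
Loan 1 is cheaper by £404,889.60 − £381,911.70 = £22,977.90.

Loan 1 by £22,978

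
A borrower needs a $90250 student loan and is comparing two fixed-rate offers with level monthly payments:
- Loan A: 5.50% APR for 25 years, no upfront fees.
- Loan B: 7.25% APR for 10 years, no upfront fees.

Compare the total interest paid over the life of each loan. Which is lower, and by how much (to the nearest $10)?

Loan B by $39,120

Loan A: at 5.50% the monthly rate is 0.0045833, so the payment is 90,250 × 0.0045833 / (1 − 1.0045833^−300) = $554.21.
Total interest on Loan A = 300 × $554.21 − $90,250 = $76,013.00.
Loan B: at 7.25% the monthly rate is 0.0060417, so the payment is 90,250 × 0.0060417 / (1 − 1.0060417^−120) = $1,059.54.
Total interest on Loan B = 120 × $1,059.54 − $90,250 = $36,894.80.
Loan B is lower by $39,118.20.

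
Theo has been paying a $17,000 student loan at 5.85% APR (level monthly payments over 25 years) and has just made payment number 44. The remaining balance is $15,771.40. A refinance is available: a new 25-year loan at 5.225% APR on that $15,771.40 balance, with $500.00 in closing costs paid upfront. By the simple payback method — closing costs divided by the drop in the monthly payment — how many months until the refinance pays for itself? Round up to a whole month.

Current payment = 17,000 × 5.85%/12 / (1 − (1+0.0048750)^−300) = $107.98.
Refinanced payment = 15,771.40 × 0.0043542 / (1 − (1+0.0043542)^−300) = $94.28.
Monthly savings = $107.98 − $94.28 = $13.70.
Break-even = $500.00 / $13.70 = 36.50 → 37 months.

37 months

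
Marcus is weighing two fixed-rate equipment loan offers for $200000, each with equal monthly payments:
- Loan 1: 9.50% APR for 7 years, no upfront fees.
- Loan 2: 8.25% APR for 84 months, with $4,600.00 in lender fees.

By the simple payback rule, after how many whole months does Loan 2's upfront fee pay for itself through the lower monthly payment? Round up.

Loan 1: monthly rate = 9.5%/12 = 0.0079167; payment = 200,000 × 0.0079167 / (1 − (1+0.0079167)^−84) = $3,268.80.
Loan 2: monthly rate = 8.25%/12 = 0.0068750; payment = 200,000 × 0.0068750 / (1 − (1+0.0068750)^−84) = $3,142.21.
Monthly savings = $3,268.80 − $3,142.21 = $126.59.
Break-even = $4,600.00 / $126.59 = 36.34 → 37 months.

37 months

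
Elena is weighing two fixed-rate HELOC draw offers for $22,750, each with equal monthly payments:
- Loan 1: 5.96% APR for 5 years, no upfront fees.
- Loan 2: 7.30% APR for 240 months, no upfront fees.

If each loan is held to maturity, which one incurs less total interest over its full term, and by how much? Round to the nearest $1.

Loan 1 by $16,956

Loan 1: at 5.96% the monthly rate is 0.0049667, so the payment is 22,750 × 0.0049667 / (1 − 1.0049667^−60) = $439.40.
Total interest on Loan 1 = 60 × $439.40 − $22,750 = $3,614.00.
Loan 2: at 7.30% the monthly rate is 0.0060833, so the payment is 22,750 × 0.0060833 / (1 − 1.0060833^−240) = $180.50.
Total interest on Loan 2 = 240 × $180.50 − $22,750 = $20,570.00.
Loan 1 is lower by $16,956.00.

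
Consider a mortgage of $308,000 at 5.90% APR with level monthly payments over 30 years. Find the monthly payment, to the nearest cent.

At 5.90% the monthly rate is 0.0049167, so the payment is 308,000 × 0.0049167 / (1 − 1.0049167^−360) = $1,826.86.

$1,826.86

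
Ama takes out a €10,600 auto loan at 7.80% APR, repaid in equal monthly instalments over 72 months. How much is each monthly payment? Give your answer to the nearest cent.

€184.82

At 7.80% the monthly rate is 0.0065000, so the payment is 10,600 × 0.0065000 / (1 − 1.0065000^−72) = €184.82.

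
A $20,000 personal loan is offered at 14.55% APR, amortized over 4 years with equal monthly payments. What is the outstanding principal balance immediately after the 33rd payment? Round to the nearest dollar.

With monthly rate i = 14.55%/12 = 0.0121250, the balance after k of n payments is P · [(1+i)^n − (1+i)^k] / [(1+i)^n − 1].
(1+0.0121250)^48 = 1.78336118 and (1+0.0121250)^33 = 1.48842524, so the balance is 20,000 × (1.78336118 − 1.48842524) / (1.78336118 − 1) = $7,530.01.

$7,530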